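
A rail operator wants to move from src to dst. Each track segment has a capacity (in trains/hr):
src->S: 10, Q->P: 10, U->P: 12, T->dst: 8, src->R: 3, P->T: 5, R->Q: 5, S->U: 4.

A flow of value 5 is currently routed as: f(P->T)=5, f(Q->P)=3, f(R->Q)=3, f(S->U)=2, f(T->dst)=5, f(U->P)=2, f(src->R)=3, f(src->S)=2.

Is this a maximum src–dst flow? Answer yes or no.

Yes

Residual reachable from src: {P, Q, R, S, U, src}; dst is not reachable.
Saturated cut: P->T with total capacity 5 = current flow value. Flow is maximum.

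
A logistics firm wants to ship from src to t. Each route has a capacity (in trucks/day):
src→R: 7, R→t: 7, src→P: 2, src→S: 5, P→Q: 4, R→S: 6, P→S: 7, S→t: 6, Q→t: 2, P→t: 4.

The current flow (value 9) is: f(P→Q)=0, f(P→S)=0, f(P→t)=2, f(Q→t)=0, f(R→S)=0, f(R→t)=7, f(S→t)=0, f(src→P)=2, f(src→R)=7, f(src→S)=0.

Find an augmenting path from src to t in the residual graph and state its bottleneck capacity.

src→S→t, bottleneck 5

Residual along src→S→t: src→S: 5, S→t: 6.
Bottleneck = min = 5.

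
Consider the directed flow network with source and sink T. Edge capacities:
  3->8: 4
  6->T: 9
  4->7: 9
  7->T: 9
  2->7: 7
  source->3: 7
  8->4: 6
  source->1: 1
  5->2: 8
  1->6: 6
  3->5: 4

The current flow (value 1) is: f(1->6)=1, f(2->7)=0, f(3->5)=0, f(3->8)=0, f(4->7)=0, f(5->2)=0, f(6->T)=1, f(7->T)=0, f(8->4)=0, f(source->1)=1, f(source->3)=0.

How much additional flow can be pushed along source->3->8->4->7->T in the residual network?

Residual capacities along the path: source->3: 7, 3->8: 4, 8->4: 6, 4->7: 9, 7->T: 9.
Minimum is 4.

4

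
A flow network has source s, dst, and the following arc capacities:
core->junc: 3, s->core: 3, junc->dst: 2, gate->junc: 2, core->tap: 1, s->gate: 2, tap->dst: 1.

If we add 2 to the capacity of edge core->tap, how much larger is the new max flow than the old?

Original max flow = 3.
Even with extra capacity on core->tap, another cut of capacity 3 remains binding.
New max flow = 3. Increase = 0.

0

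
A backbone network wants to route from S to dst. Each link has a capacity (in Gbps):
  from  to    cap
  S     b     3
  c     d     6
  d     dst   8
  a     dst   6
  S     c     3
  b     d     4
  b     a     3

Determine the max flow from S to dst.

6

Augment S->b->a->dst: bottleneck 3. Total 3.
Augment S->c->d->dst: bottleneck 3. Total 6.
No augmenting path remains in the residual graph.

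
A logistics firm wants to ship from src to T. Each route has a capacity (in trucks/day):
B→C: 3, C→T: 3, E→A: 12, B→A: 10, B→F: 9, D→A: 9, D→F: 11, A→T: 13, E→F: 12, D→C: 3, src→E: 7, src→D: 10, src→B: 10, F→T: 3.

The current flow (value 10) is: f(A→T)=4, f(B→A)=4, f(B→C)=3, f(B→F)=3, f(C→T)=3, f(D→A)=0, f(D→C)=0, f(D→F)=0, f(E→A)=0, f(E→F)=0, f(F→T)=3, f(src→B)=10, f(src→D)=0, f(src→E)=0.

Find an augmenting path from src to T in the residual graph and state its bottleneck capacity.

src→D→A→T, bottleneck 9

Residual along src→D→A→T: src→D: 10, D→A: 9, A→T: 9.
Bottleneck = min = 9.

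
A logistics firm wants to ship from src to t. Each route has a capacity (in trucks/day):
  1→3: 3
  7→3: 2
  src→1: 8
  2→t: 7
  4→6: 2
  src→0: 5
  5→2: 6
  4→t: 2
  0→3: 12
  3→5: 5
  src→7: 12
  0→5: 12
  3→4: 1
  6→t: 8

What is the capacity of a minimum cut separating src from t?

7

Max flow = 7 (via 3 augmenting paths).
In the residual at optimum, the set reachable from src is {0, 1, 3, 5, 7, src}.
Cut edges: 3→4 (cap 1), 5→2 (cap 6). Sum = 7.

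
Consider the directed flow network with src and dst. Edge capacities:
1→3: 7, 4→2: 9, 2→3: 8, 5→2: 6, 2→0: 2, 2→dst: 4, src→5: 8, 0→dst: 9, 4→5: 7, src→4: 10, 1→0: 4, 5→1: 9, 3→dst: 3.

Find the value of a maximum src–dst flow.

13

Augment src→4→2→dst: bottleneck 4. Total 4.
Augment src→4→2→0→dst: bottleneck 2. Total 6.
Augment src→4→2→3→dst: bottleneck 3. Total 9.
Augment src→5→1→0→dst: bottleneck 4. Total 13.
No augmenting path remains in the residual graph.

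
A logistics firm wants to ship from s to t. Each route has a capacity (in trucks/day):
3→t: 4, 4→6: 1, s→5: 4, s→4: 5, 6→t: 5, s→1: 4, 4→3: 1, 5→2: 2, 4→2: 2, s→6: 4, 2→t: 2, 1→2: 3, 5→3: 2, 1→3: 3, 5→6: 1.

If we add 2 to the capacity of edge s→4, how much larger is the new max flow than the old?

0

Original max flow = 11.
Edge s→4 does not cross the min cut (source side {1, 2, 3, 4, 5, 6, s}), so extra capacity there cannot help.
New max flow = 11. Increase = 0.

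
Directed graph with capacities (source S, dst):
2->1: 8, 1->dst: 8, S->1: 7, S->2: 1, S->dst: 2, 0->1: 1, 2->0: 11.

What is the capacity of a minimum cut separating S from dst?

10

Max flow = 10 (via 3 augmenting paths).
In the residual at optimum, the set reachable from S is {S}.
Cut edges: S->2 (cap 1), S->1 (cap 7), S->dst (cap 2). Sum = 10.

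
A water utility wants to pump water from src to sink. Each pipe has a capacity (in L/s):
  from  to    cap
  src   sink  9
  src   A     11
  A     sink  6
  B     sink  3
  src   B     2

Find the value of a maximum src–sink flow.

17

Augment src->sink: bottleneck 9. Total 9.
Augment src->A->sink: bottleneck 6. Total 15.
Augment src->B->sink: bottleneck 2. Total 17.
No augmenting path remains in the residual graph.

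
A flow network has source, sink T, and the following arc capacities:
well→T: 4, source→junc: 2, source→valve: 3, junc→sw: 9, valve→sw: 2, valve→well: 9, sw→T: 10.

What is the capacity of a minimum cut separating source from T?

Max flow = 5 (via 3 augmenting paths).
In the residual at optimum, the set reachable from source is {source}.
Cut edges: source→junc (cap 2), source→valve (cap 3). Sum = 5.

5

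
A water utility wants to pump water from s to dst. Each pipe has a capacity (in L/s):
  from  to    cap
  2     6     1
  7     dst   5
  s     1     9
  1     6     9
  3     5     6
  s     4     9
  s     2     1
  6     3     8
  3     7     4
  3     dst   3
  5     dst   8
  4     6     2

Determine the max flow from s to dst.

Augment s->4->6->3->dst: bottleneck 2. Total 2.
Augment s->2->6->3->dst: bottleneck 1. Total 3.
Augment s->1->6->3->7->dst: bottleneck 4. Total 7.
Augment s->1->6->3->5->dst: bottleneck 1. Total 8.
No augmenting path remains in the residual graph.

8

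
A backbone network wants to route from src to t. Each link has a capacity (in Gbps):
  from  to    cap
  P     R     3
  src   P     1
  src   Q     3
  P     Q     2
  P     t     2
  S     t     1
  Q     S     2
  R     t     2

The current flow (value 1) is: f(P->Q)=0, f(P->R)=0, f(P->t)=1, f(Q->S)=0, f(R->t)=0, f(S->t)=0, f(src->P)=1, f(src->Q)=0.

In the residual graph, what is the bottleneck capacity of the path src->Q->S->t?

1

Residual capacities along the path: src->Q: 3, Q->S: 2, S->t: 1.
Minimum is 1.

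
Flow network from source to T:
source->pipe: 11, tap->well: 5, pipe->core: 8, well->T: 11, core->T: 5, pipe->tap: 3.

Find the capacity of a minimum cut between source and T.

Max flow = 8 (via 2 augmenting paths).
In the residual at optimum, the set reachable from source is {core, pipe, source}.
Cut edges: pipe->tap (cap 3), core->T (cap 5). Sum = 8.

8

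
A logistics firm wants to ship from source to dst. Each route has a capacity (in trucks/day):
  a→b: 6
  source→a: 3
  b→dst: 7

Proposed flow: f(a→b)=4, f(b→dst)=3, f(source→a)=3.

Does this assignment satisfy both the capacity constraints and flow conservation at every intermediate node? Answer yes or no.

Conservation fails at a: inflow 3 ≠ outflow 4.

No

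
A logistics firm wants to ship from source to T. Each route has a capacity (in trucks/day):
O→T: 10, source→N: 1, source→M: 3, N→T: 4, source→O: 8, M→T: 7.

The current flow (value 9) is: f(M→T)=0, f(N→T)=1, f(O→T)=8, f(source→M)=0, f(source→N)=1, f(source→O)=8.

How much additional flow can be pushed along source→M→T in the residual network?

Residual capacities along the path: source→M: 3, M→T: 7.
Minimum is 3.

3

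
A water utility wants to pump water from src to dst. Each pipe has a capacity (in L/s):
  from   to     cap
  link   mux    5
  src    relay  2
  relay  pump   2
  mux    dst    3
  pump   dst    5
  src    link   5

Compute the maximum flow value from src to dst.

5

Augment src->link->mux->dst: bottleneck 3. Total 3.
Augment src->relay->pump->dst: bottleneck 2. Total 5.
No augmenting path remains in the residual graph.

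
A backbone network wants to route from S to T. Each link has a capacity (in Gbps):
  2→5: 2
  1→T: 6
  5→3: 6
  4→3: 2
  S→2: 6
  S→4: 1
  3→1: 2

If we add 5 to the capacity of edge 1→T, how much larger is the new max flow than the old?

Original max flow = 2.
Edge 1→T does not cross the min cut (source side {2, 3, 4, 5, S}), so extra capacity there cannot help.
New max flow = 2. Increase = 0.

0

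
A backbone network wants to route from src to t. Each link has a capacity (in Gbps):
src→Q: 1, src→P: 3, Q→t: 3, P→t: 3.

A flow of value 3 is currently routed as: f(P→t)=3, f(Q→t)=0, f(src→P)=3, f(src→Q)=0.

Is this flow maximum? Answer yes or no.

No

Residual path src→Q→t has bottleneck 1 > 0.
Pushing 1 along it raises the flow to 4, so the given flow is not maximum.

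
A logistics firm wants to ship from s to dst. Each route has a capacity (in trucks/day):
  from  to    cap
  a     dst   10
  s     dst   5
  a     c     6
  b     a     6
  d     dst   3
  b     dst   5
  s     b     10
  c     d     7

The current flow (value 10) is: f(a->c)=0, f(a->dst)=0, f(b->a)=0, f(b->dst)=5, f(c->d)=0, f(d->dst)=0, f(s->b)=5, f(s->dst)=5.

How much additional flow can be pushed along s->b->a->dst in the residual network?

5

Residual capacities along the path: s->b: 5, b->a: 6, a->dst: 10.
Minimum is 5.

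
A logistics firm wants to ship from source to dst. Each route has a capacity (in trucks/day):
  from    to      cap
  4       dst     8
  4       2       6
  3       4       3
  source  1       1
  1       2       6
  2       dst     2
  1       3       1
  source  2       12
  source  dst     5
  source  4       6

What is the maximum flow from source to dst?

Augment source->dst: bottleneck 5. Total 5.
Augment source->4->dst: bottleneck 6. Total 11.
Augment source->2->dst: bottleneck 2. Total 13.
Augment source->1->3->4->dst: bottleneck 1. Total 14.
No augmenting path remains in the residual graph.

14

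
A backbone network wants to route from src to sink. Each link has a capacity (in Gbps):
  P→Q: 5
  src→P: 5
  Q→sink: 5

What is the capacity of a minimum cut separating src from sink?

Max flow = 5 (via 1 augmenting path).
In the residual at optimum, the set reachable from src is {src}.
Cut edges: src→P (cap 5). Sum = 5.

5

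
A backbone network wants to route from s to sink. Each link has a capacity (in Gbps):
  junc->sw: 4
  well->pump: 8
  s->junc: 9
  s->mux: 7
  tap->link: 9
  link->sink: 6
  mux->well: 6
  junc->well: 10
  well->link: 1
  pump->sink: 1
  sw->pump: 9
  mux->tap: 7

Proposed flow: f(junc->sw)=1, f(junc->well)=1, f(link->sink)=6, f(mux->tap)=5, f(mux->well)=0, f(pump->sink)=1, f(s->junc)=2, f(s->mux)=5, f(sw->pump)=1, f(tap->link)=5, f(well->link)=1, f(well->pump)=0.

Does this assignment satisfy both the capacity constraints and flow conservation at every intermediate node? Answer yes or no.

Yes

Every edge has 0 ≤ f(e) ≤ cap(e).
At each intermediate node, inflow equals outflow.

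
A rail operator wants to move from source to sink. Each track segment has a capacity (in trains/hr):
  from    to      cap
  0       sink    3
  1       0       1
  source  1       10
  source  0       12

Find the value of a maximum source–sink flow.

Augment source→0→sink: bottleneck 3. Total 3.
No augmenting path remains in the residual graph.

3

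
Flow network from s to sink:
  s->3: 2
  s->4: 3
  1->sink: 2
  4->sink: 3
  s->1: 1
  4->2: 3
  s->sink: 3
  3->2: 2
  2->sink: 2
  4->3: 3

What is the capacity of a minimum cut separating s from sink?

Max flow = 9 (via 4 augmenting paths).
In the residual at optimum, the set reachable from s is {s}.
Cut edges: s->4 (cap 3), s->3 (cap 2), s->1 (cap 1), s->sink (cap 3). Sum = 9.

9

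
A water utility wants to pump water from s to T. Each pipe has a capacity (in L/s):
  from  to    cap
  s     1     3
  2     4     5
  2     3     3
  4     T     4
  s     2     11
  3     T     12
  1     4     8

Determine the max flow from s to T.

7

Augment s->1->4->T: bottleneck 3. Total 3.
Augment s->2->4->T: bottleneck 1. Total 4.
Augment s->2->3->T: bottleneck 3. Total 7.
No augmenting path remains in the residual graph.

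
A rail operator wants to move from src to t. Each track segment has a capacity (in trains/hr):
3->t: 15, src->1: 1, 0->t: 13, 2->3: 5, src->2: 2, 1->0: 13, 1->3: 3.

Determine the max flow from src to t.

Augment src->1->0->t: bottleneck 1. Total 1.
Augment src->2->3->t: bottleneck 2. Total 3.
No augmenting path remains in the residual graph.

3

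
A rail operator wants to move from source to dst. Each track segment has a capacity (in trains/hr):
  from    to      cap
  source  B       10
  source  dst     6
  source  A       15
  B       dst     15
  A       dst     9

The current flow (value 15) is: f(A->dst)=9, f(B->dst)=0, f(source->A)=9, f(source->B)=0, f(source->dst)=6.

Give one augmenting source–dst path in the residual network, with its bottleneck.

source->B->dst, bottleneck 10

Residual along source->B->dst: source->B: 10, B->dst: 15.
Bottleneck = min = 10.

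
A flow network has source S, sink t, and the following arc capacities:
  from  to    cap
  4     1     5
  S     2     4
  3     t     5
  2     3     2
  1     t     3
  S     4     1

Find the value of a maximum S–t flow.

3

Augment S→4→1→t: bottleneck 1. Total 1.
Augment S→2→3→t: bottleneck 2. Total 3.
No augmenting path remains in the residual graph.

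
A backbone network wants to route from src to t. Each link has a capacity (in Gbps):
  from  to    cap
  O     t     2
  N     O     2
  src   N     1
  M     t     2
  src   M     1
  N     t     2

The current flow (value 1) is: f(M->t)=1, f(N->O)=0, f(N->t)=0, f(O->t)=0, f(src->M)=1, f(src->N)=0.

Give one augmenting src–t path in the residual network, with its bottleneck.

src->N->t, bottleneck 1

Residual along src->N->t: src->N: 1, N->t: 2.
Bottleneck = min = 1.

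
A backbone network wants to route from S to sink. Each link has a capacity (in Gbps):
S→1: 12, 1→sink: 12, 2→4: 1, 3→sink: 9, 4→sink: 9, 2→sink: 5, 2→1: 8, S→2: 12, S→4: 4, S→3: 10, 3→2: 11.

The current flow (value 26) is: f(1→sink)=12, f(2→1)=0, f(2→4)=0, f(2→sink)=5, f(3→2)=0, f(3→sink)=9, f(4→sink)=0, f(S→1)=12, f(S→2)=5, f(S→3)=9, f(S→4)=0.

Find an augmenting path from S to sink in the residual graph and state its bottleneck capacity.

Residual along S→4→sink: S→4: 4, 4→sink: 9.
Bottleneck = min = 4.

S→4→sink, bottleneck 4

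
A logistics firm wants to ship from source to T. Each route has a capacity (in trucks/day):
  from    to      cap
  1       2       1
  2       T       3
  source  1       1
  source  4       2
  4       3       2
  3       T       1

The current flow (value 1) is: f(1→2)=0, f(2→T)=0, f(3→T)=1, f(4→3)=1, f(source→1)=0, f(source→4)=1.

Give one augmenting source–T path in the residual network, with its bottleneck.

source→1→2→T, bottleneck 1

Residual along source→1→2→T: source→1: 1, 1→2: 1, 2→T: 3.
Bottleneck = min = 1.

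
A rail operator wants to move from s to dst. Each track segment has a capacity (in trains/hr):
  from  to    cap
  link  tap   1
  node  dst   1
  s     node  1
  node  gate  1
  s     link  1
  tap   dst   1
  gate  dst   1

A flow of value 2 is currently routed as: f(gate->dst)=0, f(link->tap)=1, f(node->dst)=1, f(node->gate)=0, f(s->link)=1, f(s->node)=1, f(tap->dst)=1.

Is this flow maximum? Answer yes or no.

Yes

Residual reachable from s: {s}; dst is not reachable.
Saturated cut: s->node, s->link with total capacity 2 = current flow value. Flow is maximum.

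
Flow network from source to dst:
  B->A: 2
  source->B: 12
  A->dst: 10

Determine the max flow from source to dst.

2

Augment source->B->A->dst: bottleneck 2. Total 2.
No augmenting path remains in the residual graph.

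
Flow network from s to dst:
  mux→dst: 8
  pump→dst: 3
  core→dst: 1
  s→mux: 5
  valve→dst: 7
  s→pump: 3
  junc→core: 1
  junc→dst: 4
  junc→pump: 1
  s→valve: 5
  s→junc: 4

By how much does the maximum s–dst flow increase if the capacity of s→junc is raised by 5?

Original max flow = 17.
After raising cap(s→junc), augmenting paths through that edge carry 1 more unit.
New max flow = 18. Increase = 1.

1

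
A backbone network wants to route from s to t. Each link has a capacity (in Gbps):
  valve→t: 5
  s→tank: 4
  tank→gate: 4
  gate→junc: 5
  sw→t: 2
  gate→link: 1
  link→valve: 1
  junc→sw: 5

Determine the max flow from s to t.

Augment s→tank→gate→link→valve→t: bottleneck 1. Total 1.
Augment s→tank→gate→junc→sw→t: bottleneck 2. Total 3.
No augmenting path remains in the residual graph.

3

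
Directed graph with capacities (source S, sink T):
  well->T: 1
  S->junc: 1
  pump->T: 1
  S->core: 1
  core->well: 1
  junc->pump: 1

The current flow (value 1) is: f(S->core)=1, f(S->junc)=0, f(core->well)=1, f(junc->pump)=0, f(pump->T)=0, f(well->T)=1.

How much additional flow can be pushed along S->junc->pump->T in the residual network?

Residual capacities along the path: S->junc: 1, junc->pump: 1, pump->T: 1.
Minimum is 1.

1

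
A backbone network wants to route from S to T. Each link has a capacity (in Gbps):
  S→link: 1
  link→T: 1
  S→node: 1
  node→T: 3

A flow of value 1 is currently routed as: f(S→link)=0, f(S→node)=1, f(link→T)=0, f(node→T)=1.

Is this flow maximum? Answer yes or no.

No

Residual path S→link→T has bottleneck 1 > 0.
Pushing 1 along it raises the flow to 2, so the given flow is not maximum.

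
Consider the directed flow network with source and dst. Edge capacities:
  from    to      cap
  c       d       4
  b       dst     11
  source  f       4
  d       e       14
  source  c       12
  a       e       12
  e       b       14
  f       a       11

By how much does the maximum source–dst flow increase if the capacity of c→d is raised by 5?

Original max flow = 8.
After raising cap(c→d), augmenting paths through that edge carry 3 more units.
New max flow = 11. Increase = 3.

3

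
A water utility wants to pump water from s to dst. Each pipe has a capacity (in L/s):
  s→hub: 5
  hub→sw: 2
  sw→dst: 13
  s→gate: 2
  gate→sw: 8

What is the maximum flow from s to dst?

Augment s→gate→sw→dst: bottleneck 2. Total 2.
Augment s→hub→sw→dst: bottleneck 2. Total 4.
No augmenting path remains in the residual graph.

4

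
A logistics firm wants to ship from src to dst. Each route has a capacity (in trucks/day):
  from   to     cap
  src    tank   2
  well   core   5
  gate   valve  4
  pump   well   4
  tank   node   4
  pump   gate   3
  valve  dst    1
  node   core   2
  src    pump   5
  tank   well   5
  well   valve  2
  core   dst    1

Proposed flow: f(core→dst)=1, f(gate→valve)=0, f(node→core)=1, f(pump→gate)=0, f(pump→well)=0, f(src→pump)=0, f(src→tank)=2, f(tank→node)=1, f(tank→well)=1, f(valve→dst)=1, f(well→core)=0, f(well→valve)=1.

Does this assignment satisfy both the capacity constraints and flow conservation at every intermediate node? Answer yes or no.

Yes

Every edge has 0 ≤ f(e) ≤ cap(e).
At each intermediate node, inflow equals outflow.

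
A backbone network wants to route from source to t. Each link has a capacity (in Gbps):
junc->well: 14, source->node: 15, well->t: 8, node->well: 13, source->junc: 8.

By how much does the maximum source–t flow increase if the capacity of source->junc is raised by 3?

Original max flow = 8.
Edge source->junc does not cross the min cut (source side {junc, node, source, well}), so extra capacity there cannot help.
New max flow = 8. Increase = 0.

0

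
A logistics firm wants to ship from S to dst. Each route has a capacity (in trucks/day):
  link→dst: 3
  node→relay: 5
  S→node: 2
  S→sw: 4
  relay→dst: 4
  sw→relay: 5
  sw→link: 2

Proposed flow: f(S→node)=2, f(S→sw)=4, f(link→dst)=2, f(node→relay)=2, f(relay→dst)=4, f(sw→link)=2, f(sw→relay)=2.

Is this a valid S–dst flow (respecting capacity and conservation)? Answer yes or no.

Every edge has 0 ≤ f(e) ≤ cap(e).
At each intermediate node, inflow equals outflow.

Yes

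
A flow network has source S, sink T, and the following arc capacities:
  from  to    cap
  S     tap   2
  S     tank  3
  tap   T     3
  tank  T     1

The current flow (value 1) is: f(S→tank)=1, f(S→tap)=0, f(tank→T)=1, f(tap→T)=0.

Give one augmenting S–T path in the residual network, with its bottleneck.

S→tap→T, bottleneck 2

Residual along S→tap→T: S→tap: 2, tap→T: 3.
Bottleneck = min = 2.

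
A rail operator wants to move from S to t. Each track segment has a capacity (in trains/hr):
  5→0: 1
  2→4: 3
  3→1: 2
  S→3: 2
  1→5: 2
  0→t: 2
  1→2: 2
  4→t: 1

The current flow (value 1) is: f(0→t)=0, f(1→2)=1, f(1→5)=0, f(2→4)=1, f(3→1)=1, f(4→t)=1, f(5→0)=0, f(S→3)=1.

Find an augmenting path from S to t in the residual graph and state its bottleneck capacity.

S→3→1→5→0→t, bottleneck 1

Residual along S→3→1→5→0→t: S→3: 1, 3→1: 1, 1→5: 2, 5→0: 1, 0→t: 2.
Bottleneck = min = 1.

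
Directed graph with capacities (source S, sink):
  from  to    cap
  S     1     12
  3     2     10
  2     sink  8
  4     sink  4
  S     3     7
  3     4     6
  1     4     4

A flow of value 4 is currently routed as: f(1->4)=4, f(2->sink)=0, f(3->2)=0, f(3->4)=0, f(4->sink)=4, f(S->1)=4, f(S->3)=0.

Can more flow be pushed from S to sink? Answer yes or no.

Residual path S->3->2->sink has bottleneck 7 > 0.
Pushing 7 along it raises the flow to 11, so the given flow is not maximum.

Yes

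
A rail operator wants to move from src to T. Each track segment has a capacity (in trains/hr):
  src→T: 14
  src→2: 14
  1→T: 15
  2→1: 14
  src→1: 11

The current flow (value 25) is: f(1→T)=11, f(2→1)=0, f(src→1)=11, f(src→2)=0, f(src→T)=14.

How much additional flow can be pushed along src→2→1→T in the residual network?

4

Residual capacities along the path: src→2: 14, 2→1: 14, 1→T: 4.
Minimum is 4.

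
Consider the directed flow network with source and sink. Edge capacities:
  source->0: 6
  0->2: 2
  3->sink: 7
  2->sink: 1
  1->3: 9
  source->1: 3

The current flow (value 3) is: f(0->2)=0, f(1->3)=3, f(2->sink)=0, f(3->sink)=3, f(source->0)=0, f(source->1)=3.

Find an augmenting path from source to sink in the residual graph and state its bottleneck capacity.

Residual along source->0->2->sink: source->0: 6, 0->2: 2, 2->sink: 1.
Bottleneck = min = 1.

source->0->2->sink, bottleneck 1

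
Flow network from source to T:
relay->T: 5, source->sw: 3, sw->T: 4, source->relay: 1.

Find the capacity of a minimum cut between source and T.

4

Max flow = 4 (via 2 augmenting paths).
In the residual at optimum, the set reachable from source is {source}.
Cut edges: source->relay (cap 1), source->sw (cap 3). Sum = 4.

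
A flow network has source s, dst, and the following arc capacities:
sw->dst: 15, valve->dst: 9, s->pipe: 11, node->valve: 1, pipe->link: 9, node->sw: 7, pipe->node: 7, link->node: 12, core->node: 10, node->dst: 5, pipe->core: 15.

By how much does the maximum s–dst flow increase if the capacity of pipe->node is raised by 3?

0

Original max flow = 11.
Edge pipe->node does not cross the min cut (source side {s}), so extra capacity there cannot help.
New max flow = 11. Increase = 0.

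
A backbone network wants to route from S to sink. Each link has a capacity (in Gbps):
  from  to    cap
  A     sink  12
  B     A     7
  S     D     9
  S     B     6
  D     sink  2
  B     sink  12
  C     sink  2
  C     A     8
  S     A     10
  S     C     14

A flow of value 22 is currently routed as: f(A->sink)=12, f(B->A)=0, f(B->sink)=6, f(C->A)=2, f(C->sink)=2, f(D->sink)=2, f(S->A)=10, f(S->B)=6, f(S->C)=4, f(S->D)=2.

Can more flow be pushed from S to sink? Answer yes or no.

No

Residual reachable from S: {A, C, D, S}; sink is not reachable.
Saturated cut: S->B, C->sink, D->sink, A->sink with total capacity 22 = current flow value. Flow is maximum.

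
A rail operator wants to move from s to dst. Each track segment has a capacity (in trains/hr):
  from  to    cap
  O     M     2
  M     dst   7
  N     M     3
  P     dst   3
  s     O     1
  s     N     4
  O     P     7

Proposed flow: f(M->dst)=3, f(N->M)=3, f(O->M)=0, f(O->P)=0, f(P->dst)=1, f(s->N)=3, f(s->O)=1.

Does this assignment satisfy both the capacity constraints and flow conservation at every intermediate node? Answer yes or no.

No

Conservation fails at O: inflow 1 ≠ outflow 0.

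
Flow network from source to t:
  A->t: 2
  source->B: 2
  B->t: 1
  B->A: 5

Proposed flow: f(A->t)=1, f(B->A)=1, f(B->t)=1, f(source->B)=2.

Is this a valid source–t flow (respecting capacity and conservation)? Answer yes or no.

Yes

Every edge has 0 ≤ f(e) ≤ cap(e).
At each intermediate node, inflow equals outflow.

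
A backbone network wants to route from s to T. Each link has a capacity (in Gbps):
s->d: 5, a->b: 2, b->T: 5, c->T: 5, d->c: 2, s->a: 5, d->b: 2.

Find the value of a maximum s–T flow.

6

Augment s->a->b->T: bottleneck 2. Total 2.
Augment s->d->b->T: bottleneck 2. Total 4.
Augment s->d->c->T: bottleneck 2. Total 6.
No augmenting path remains in the residual graph.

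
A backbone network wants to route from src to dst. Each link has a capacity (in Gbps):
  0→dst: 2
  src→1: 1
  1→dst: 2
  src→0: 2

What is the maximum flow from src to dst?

Augment src→0→dst: bottleneck 2. Total 2.
Augment src→1→dst: bottleneck 1. Total 3.
No augmenting path remains in the residual graph.

3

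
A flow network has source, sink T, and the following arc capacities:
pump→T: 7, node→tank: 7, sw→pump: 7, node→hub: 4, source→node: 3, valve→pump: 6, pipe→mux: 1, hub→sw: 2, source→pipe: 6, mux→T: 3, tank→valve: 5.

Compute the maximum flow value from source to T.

4

Augment source→pipe→mux→T: bottleneck 1. Total 1.
Augment source→node→tank→valve→pump→T: bottleneck 3. Total 4.
No augmenting path remains in the residual graph.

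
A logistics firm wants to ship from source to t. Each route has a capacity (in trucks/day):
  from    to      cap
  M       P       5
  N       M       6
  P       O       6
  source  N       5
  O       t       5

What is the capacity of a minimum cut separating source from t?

5

Max flow = 5 (via 1 augmenting path).
In the residual at optimum, the set reachable from source is {source}.
Cut edges: source->N (cap 5). Sum = 5.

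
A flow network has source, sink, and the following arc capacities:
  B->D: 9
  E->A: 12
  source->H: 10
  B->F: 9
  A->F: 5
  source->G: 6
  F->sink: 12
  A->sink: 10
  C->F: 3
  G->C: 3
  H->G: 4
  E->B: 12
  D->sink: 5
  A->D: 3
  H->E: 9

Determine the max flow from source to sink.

Augment source->H->E->A->sink: bottleneck 9. Total 9.
Augment source->G->C->F->sink: bottleneck 3. Total 12.
No augmenting path remains in the residual graph.

12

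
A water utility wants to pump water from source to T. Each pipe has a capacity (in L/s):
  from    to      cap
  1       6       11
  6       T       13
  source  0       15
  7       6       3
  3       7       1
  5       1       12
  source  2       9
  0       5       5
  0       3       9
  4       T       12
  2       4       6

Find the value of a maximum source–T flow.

Augment source→2→4→T: bottleneck 6. Total 6.
Augment source→0→3→7→6→T: bottleneck 1. Total 7.
Augment source→0→5→1→6→T: bottleneck 5. Total 12.
No augmenting path remains in the residual graph.

12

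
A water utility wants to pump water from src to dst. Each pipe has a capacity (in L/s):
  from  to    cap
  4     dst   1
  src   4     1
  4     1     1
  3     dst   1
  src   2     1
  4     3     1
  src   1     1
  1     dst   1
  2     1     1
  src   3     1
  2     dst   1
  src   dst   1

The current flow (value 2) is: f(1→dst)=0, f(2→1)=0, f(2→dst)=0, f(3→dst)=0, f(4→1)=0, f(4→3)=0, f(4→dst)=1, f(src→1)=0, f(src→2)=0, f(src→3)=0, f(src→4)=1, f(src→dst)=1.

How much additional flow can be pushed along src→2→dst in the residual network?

1

Residual capacities along the path: src→2: 1, 2→dst: 1.
Minimum is 1.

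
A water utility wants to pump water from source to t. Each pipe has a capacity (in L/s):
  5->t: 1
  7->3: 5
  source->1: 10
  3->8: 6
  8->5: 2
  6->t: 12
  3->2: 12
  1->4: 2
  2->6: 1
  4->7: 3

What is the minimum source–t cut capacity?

2

Max flow = 2 (via 2 augmenting paths).
In the residual at optimum, the set reachable from source is {1, source}.
Cut edges: 1->4 (cap 2). Sum = 2.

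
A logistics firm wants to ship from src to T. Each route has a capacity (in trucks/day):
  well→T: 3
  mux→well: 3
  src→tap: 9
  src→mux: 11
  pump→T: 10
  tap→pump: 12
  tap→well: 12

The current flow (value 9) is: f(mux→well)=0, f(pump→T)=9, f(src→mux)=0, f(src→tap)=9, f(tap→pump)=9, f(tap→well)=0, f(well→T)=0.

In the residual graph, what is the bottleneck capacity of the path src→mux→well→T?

3

Residual capacities along the path: src→mux: 11, mux→well: 3, well→T: 3.
Minimum is 3.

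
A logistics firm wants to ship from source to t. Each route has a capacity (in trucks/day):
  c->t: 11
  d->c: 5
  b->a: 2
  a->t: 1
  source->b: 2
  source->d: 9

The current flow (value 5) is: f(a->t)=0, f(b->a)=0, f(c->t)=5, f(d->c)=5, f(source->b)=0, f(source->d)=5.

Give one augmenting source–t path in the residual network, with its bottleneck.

Residual along source->b->a->t: source->b: 2, b->a: 2, a->t: 1.
Bottleneck = min = 1.

source->b->a->t, bottleneck 1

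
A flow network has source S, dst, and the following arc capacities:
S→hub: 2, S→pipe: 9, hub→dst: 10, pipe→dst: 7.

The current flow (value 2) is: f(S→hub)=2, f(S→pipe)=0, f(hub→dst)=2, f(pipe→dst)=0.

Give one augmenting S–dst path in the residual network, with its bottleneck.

S→pipe→dst, bottleneck 7

Residual along S→pipe→dst: S→pipe: 9, pipe→dst: 7.
Bottleneck = min = 7.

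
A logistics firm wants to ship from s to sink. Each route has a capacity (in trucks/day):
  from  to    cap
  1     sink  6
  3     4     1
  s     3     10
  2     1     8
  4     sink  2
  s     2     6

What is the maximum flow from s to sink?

7

Augment s->3->4->sink: bottleneck 1. Total 1.
Augment s->2->1->sink: bottleneck 6. Total 7.
No augmenting path remains in the residual graph.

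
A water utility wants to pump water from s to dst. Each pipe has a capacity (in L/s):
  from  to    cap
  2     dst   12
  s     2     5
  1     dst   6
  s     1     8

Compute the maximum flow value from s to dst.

Augment s→2→dst: bottleneck 5. Total 5.
Augment s→1→dst: bottleneck 6. Total 11.
No augmenting path remains in the residual graph.

11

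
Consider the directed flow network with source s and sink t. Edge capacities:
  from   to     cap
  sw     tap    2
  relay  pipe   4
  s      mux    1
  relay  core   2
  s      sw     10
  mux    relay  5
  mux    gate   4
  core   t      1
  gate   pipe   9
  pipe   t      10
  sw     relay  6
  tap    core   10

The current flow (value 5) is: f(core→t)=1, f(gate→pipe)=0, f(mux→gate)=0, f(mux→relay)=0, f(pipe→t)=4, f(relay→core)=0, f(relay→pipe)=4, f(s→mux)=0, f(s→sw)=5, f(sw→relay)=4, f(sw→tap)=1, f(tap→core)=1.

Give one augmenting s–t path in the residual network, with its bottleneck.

Residual along s→mux→gate→pipe→t: s→mux: 1, mux→gate: 4, gate→pipe: 9, pipe→t: 6.
Bottleneck = min = 1.

s→mux→gate→pipe→t, bottleneck 1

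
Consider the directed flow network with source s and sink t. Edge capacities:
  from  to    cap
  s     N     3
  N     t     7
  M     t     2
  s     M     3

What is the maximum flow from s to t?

Augment s→N→t: bottleneck 3. Total 3.
Augment s→M→t: bottleneck 2. Total 5.
No augmenting path remains in the residual graph.

5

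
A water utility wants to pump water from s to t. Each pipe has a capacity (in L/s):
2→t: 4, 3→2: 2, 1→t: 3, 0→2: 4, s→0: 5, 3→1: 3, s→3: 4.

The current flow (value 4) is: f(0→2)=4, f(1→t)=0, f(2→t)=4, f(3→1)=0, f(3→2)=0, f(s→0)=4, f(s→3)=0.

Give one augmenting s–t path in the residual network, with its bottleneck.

Residual along s→3→1→t: s→3: 4, 3→1: 3, 1→t: 3.
Bottleneck = min = 3.

s→3→1→t, bottleneck 3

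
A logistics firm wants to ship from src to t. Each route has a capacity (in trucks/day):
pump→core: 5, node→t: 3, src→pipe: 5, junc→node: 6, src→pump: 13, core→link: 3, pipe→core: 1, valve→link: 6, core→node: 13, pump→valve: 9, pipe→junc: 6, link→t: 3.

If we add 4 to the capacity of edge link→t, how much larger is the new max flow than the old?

4

Original max flow = 6.
After raising cap(link→t), augmenting paths through that edge carry 4 more units.
New max flow = 10. Increase = 4.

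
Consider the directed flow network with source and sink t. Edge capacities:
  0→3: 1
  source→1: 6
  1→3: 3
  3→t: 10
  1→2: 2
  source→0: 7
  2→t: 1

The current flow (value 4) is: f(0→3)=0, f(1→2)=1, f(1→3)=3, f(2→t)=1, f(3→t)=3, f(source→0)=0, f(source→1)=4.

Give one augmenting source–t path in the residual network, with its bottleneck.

Residual along source→0→3→t: source→0: 7, 0→3: 1, 3→t: 7.
Bottleneck = min = 1.

source→0→3→t, bottleneck 1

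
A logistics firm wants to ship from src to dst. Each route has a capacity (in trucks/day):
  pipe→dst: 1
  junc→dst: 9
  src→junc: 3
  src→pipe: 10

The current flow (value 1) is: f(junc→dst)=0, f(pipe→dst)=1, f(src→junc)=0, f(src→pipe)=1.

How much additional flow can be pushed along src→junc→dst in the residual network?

Residual capacities along the path: src→junc: 3, junc→dst: 9.
Minimum is 3.

3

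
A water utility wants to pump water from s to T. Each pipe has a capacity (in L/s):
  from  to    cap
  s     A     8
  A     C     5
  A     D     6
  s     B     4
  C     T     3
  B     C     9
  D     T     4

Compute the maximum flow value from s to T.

Augment s->A->D->T: bottleneck 4. Total 4.
Augment s->A->C->T: bottleneck 3. Total 7.
No augmenting path remains in the residual graph.

7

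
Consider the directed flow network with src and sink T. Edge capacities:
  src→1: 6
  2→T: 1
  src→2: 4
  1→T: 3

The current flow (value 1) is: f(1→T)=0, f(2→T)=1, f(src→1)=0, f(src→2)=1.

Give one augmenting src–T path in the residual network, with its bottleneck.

Residual along src→1→T: src→1: 6, 1→T: 3.
Bottleneck = min = 3.

src→1→T, bottleneck 3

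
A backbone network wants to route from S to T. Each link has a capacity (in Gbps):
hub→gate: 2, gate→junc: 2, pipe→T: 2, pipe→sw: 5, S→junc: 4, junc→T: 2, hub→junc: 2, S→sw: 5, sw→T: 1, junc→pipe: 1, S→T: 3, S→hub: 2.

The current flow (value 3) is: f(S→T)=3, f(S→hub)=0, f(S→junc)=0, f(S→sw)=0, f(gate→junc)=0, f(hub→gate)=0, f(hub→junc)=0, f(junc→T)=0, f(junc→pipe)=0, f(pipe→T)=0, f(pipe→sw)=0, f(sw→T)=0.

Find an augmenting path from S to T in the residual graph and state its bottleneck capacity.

S→junc→T, bottleneck 2

Residual along S→junc→T: S→junc: 4, junc→T: 2.
Bottleneck = min = 2.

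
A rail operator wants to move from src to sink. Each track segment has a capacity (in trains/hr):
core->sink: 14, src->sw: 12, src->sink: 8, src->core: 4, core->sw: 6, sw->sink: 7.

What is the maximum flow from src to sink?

19

Augment src->sink: bottleneck 8. Total 8.
Augment src->core->sink: bottleneck 4. Total 12.
Augment src->sw->sink: bottleneck 7. Total 19.
No augmenting path remains in the residual graph.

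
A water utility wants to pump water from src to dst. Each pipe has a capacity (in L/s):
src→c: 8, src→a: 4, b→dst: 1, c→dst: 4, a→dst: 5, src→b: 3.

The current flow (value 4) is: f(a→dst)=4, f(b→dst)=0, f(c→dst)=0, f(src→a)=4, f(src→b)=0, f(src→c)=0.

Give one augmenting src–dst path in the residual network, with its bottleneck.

Residual along src→b→dst: src→b: 3, b→dst: 1.
Bottleneck = min = 1.

src→b→dst, bottleneck 1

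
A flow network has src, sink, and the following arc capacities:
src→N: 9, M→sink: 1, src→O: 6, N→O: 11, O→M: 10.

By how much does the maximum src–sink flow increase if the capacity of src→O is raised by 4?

Original max flow = 1.
Edge src→O does not cross the min cut (source side {M, N, O, src}), so extra capacity there cannot help.
New max flow = 1. Increase = 0.

0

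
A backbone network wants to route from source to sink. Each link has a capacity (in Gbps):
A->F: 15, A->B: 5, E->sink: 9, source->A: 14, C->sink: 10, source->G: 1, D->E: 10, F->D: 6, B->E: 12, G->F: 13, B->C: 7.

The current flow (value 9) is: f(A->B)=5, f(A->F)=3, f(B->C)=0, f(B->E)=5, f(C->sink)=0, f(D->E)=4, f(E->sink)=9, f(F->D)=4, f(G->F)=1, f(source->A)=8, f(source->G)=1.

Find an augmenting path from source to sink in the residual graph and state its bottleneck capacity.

source->A->F->D->E->B->C->sink, bottleneck 2

Residual along source->A->F->D->E->B->C->sink: source->A: 6, A->F: 12, F->D: 2, D->E: 6, E->B: 5 (reverse), B->C: 7, C->sink: 10.
Bottleneck = min = 2.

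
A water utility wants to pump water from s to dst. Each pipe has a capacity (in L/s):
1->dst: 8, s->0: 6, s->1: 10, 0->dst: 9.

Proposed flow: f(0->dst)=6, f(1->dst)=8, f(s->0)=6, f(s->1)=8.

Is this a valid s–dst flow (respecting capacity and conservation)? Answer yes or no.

Every edge has 0 ≤ f(e) ≤ cap(e).
At each intermediate node, inflow equals outflow.

Yes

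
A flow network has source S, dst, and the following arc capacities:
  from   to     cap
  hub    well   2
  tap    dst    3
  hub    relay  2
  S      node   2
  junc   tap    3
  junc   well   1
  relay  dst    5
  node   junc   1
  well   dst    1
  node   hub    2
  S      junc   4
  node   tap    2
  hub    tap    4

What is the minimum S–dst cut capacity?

Max flow = 6 (via 4 augmenting paths).
In the residual at optimum, the set reachable from S is {S}.
Cut edges: S→node (cap 2), S→junc (cap 4). Sum = 6.

6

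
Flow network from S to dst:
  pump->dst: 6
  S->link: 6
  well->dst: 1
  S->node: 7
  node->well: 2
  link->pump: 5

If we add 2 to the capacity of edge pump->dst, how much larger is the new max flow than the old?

Original max flow = 6.
Edge pump->dst does not cross the min cut (source side {S, link, node, well}), so extra capacity there cannot help.
New max flow = 6. Increase = 0.

0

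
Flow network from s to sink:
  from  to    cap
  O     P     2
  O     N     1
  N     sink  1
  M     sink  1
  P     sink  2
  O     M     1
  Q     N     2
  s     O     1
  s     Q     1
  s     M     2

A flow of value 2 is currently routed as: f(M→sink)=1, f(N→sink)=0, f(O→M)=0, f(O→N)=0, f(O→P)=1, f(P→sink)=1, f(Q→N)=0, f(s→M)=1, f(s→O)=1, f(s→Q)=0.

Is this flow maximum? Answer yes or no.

Residual path s→Q→N→sink has bottleneck 1 > 0.
Pushing 1 along it raises the flow to 3, so the given flow is not maximum.

No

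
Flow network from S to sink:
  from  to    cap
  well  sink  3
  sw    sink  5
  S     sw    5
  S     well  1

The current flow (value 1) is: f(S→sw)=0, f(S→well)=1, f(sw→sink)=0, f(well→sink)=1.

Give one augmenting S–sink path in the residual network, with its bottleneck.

S→sw→sink, bottleneck 5

Residual along S→sw→sink: S→sw: 5, sw→sink: 5.
Bottleneck = min = 5.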